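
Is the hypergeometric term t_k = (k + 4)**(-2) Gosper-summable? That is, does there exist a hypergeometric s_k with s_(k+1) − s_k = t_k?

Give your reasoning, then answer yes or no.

No — key equation has no polynomial f.

Ratio r(k) = (k + 4)**2/(k + 5)**2.
Normal form (A,B,C) = (k**2 + 8*k + 16, k**2 + 10*k + 25, 1).
f must satisfy (k**2 + 8*k + 16)·f(k+1) − (k**2 + 8*k + 16)·f(k) = 1.
deg f ≤ 0 (via 2,2,0).
f = c0 ⇒ A·f(k+1) − B(k−1)·f(k) − C = -1. The system {-1 = 0} is inconsistent; no antidifference.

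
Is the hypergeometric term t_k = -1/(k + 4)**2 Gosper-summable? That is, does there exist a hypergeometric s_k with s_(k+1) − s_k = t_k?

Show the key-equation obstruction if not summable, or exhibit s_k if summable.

Step 1: r(k) = (k + 4)**2/(k + 5)**2.
Normal form (A,B,C) = (k**2 + 8*k + 16, k**2 + 10*k + 25, 1).
f must satisfy (k**2 + 8*k + 16)·f(k+1) − (k**2 + 8*k + 16)·f(k) = 1.
deg f ≤ 0 (via 2,2,0).
Generic f = c0 gives residual -1; -1 = 0 cannot hold, so t_k is not Gosper-summable.

No. Not Gosper-summable.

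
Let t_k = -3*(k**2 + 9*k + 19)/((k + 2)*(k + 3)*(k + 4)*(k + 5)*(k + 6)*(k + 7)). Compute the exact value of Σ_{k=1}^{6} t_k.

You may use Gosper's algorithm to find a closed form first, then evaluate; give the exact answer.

Σ = -394/45045

Compute t_(k+1)/t_k: get (k + 2)*(9*k + (k + 1)**2 + 28)/((k + 8)*(k**2 + 9*k + 19)).
Normal form (A,B,C) = (k + 2, k + 8, k**2 + 9*k + 19).
Need (k + 2)·f(k+1) − (k + 7)·f(k) = k**2 + 9*k + 19.
d = 5 from the (1,1,2) case.
Solve for f: f(k) = k*(k + 3)*(k + 5)*(k**2 + 12*k + 44)/144 (degree 5 ≤ 5).
So s_k = (B(k−1)f/C)·t_k = (k*(k + 3)*(k + 5)*(k + 7)*(k**2 + 12*k + 44)/(144*(k**2 + 9*k + 19)))·t_k = k*(-k**2 - 12*k - 44)/(48*(k**3 + 12*k**2 + 44*k + 48)).
Check: Δs_k = 3*(-k**2 - 9*k - 19)/(k**6 + 27*k**5 + 295*k**4 + 1665*k**3 + 5104*k**2 + 8028*k + 5040). ✓
Evaluate s at k=7 and k=1: -413/20592 and -19/1680; difference -394/45045.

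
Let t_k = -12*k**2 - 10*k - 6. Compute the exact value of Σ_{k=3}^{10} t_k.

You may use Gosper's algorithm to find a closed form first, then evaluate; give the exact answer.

Compute t_(k+1)/t_k: get (6*k**2 + 17*k + 14)/(6*k**2 + 5*k + 3).
So A=1 and B=1, with C=k**2 + 5*k/6 + 1/2.
Key eq: (1)·f(k+1) = (1)·f(k) + (k**2 + 5*k/6 + 1/2).
Degrees (0,0,2) ⇒ d ≤ 3.
Coefficient equations give f(k) = k*(4*k**2 - k + 3)/12.
Then R = B(k−1)f/C = k*(4*k**2 - k + 3)/(2*(6*k**2 + 5*k + 3)), so s_k = R(k)·t_k = k*(-4*k**2 + k - 3).
Δs = -12*k**2 - 10*k - 6, as required.
Telescoping: Σ = s_(11) − s_(3) = -5236 − (-108) = -5128.

Σ = -5128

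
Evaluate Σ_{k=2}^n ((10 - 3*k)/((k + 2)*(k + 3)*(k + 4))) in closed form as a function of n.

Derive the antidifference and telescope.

Compute t_(k+1)/t_k: get (k + 2)*(3*k - 7)/((k + 5)*(3*k - 10)).
Normal form (A,B,C) = (k + 2, k + 5, k - 10/3).
f must satisfy (k + 2)·f(k+1) − (k + 4)·f(k) = k - 10/3.
Degrees (1,1,1) ⇒ d ≤ 2.
Coefficient equations give f(k) = -k*(k + 14)/9.
R(k) = B(k−1)·f(k)/C(k) = -k*(k + 4)*(k + 14)/(3*(3*k - 10)); s_k = R·t_k = k*(k + 14)/(3*(k + 2)*(k + 3)).
Check: Δs_k = (10 - 3*k)/(k**3 + 9*k**2 + 26*k + 24). ✓
Telescope: S(n) = s_(n+1) − s_(2) = (n**2 + 16*n + 15)/(3*(n**2 + 7*n + 12)) − (8/15) = (-n**2 + 8*n - 7)/(5*(n**2 + 7*n + 12)).

S(n) = (-n**2 + 8*n - 7)/(5*(n**2 + 7*n + 12))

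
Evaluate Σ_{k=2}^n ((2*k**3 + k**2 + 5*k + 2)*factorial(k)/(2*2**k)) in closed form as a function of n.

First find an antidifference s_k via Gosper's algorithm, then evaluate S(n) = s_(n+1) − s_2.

S(n) = 2**(-n - 1)*(-5*2**n + 2*n**3*factorial(n) + 5*n**2*factorial(n) + 3*n*factorial(n))

Ratio r(k) = (k + 1)*(5*k + 2*(k + 1)**3 + (k + 1)**2 + 7)/(2*(2*k**3 + k**2 + 5*k + 2)).
So A=k/2 + 1/2 and B=1, with C=k**3 + k**2/2 + 5*k/2 + 1.
Key eq: (k/2 + 1/2)·f(k+1) = (1)·f(k) + (k**3 + k**2/2 + 5*k/2 + 1).
deg f ≤ 2 (via 1,0,3).
Solve for f: f(k) = (k - 1)*(2*k + 1) (degree 2 ≤ 2).
Certificate R = B(k−1)f/C = 2*(k - 1)*(2*k + 1)/(2*k**3 + k**2 + 5*k + 2) gives s_k = (k - 1)*(2*k + 1)*factorial(k)/2**k.
Δs = (2*k**3 + k**2 + 5*k + 2)*factorial(k)/(2*2**k), as required.
Evaluate: s_(n+1) = 2**(-n - 1)*n*(2*n + 3)*factorial(n + 1); subtract s_(2) = 5/2 ⇒ S(n) = 2**(-n - 1)*(-5*2**n + 2*n**3*factorial(n) + 5*n**2*factorial(n) + 3*n*factorial(n)).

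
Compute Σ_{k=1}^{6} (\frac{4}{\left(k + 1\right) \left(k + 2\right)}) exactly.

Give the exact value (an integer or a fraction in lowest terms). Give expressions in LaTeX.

r(k) = (k + 1)/(k + 3) after simplifying.
Factor: A=k + 1; B=k + 3; C=1.
Solve (k + 1)·f(k+1) − (k + 2)·f(k) = 1.
Degrees (1,1,0) ⇒ d ≤ 1.
Coefficient equations give f(k) = k.
Get s_k = R·t_k = 4*k/(k + 1) with R(k) = B(k−1)f(k)/C(k) = k*(k + 2).
Verify: 4/(k**2 + 3*k + 2) matches t_k.
Σ_(k=1)^(6) t_k = s_(7) − s_(1) = 7/2 − (2) = 3/2.

Σ = 3/2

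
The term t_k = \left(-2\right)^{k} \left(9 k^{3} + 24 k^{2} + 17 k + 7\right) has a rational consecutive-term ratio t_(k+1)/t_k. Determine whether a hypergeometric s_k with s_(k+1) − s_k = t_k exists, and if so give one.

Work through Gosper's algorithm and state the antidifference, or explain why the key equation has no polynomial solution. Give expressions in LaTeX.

The ratio is 2*(-9*k**3 - 51*k**2 - 92*k - 57)/(9*k**3 + 24*k**2 + 17*k + 7).
Gosper form: A/B · C(k+1)/C(k) with A=-2, B=1, C=k**3 + 8*k**2/3 + 17*k/9 + 7/9.
f must satisfy (-2)·f(k+1) − (1)·f(k) = k**3 + 8*k**2/3 + 17*k/9 + 7/9.
From deg A=0, deg B=0, deg C=3: d=3.
A polynomial solution: f(k) = -(3*k**3 + 2*k**2 - 3*k + 1)/9.
Then R = B(k−1)f/C = -(3*k**3 + 2*k**2 - 3*k + 1)/(9*k**3 + 24*k**2 + 17*k + 7), so s_k = R(k)·t_k = (-2)**k*(-3*k**3 - 2*k**2 + 3*k - 1).
s_(k+1) − s_k = (-2)**k*(9*k**3 + 24*k**2 + 17*k + 7) = t_k.

s_k = \left(-2\right)^{k} \left(- 3 k^{3} - 2 k^{2} + 3 k - 1\right)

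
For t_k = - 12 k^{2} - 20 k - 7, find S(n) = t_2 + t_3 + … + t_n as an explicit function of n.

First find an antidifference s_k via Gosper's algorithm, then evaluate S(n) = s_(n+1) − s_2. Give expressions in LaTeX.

Step 1: r(k) = (12*k**2 + 44*k + 39)/(12*k**2 + 20*k + 7).
So A=1 and B=1, with C=k**2 + 5*k/3 + 7/12.
Solve (1)·f(k+1) − (1)·f(k) = k**2 + 5*k/3 + 7/12.
Bound: deg f ≤ 3.
A polynomial solution: f(k) = k*(4*k**2 + 4*k - 1)/12.
Get s_k = R·t_k = k*(-4*k**2 - 4*k + 1) with R(k) = B(k−1)f(k)/C(k) = k*(4*k**2 + 4*k - 1)/((2*k + 1)*(6*k + 7)).
s_(k+1) − s_k = -12*k**2 - 20*k - 7 = t_k.
Evaluate: s_(n+1) = -4*n**3 - 16*n**2 - 19*n - 7; subtract s_(2) = -46 ⇒ S(n) = -4*n**3 - 16*n**2 - 19*n + 39.

S(n) = - 4 n^{3} - 16 n^{2} - 19 n + 39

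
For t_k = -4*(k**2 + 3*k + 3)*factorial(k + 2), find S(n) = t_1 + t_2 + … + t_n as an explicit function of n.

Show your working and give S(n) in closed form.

The ratio is (k + 3)*(3*k + (k + 1)**2 + 6)/(k**2 + 3*k + 3).
Factor: A=k + 3; B=1; C=k**2 + 3*k + 3.
f must satisfy (k + 3)·f(k+1) − (1)·f(k) = k**2 + 3*k + 3.
deg f ≤ 1 (via 1,0,2).
Coefficient equations give f(k) = k.
So s_k = (B(k−1)f/C)·t_k = (k/(k**2 + 3*k + 3))·t_k = -4*k*factorial(k + 2).
Check: Δs_k = -4*(k**2 + 3*k + 3)*factorial(k + 2). ✓
s_(n+1) = -4*(n + 1)*factorial(n + 3) and s_(1) = -24, so S(n) = -4*n*factorial(n + 3) - 4*factorial(n + 3) + 24.

S(n) = -4*n*factorial(n + 3) - 4*factorial(n + 3) + 24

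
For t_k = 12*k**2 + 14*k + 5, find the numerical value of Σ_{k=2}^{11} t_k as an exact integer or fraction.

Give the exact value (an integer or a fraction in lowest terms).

Σ = 7020

t_(k+1)/t_k = (12*k**2 + 38*k + 31)/(12*k**2 + 14*k + 5).
So A=1 and B=1, with C=k**2 + 7*k/6 + 5/12.
f must satisfy (1)·f(k+1) − (1)·f(k) = k**2 + 7*k/6 + 5/12.
deg f ≤ 3 (via 0,0,2).
A polynomial solution: f(k) = k**2*(4*k + 1)/12.
So s_k = (B(k−1)f/C)·t_k = (k**2*(4*k + 1)/(12*k**2 + 14*k + 5))·t_k = k**2*(4*k + 1).
s_(k+1) − s_k = 12*k**2 + 14*k + 5 = t_k.
Σ_(k=2)^(11) t_k = s_(12) − s_(2) = 7056 − (36) = 7020.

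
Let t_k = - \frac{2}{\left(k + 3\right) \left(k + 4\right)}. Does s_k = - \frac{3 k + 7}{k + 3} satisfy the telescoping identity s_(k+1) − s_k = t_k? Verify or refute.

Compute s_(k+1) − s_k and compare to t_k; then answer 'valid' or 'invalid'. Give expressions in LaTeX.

s_(k+1) = (-3*k - 10)/(k + 4)
s_(k+1) − s_k = -2/(k**2 + 7*k + 12)
(s_(k+1) − s_k) − t_k = 0

Valid — Δs_k = t_k.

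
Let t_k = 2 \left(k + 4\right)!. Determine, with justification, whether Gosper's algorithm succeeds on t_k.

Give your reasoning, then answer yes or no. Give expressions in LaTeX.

No; the degree bound rules out any f.

r(k) = k + 5 after simplifying.
Take A(k)=k + 5, B(k)=1, C(k)=1.
Solve (k + 5)·f(k+1) − (1)·f(k) = 1.
From deg A=1, deg B=0, deg C=0: d=-1.
Bound -1 < 0, so the key equation has no polynomial solution.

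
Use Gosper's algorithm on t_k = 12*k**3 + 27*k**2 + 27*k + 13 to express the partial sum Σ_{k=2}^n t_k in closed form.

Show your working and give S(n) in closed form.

The ratio is (12*k**3 + 63*k**2 + 117*k + 79)/(12*k**3 + 27*k**2 + 27*k + 13).
Gosper form: A/B · C(k+1)/C(k) with A=1, B=1, C=k**3 + 9*k**2/4 + 9*k/4 + 13/12.
Solve (1)·f(k+1) − (1)·f(k) = k**3 + 9*k**2/4 + 9*k/4 + 13/12.
d = 4 from the (0,0,3) case.
Coefficient equations give f(k) = k*(3*k**3 + 3*k**2 + 3*k + 4)/12.
Then R = B(k−1)f/C = k*(3*k**3 + 3*k**2 + 3*k + 4)/(12*k**3 + 27*k**2 + 27*k + 13), so s_k = R(k)·t_k = k*(3*k**3 + 3*k**2 + 3*k + 4).
s_(k+1) − s_k = 12*k**3 + 27*k**2 + 27*k + 13 = t_k.
Evaluate: s_(n+1) = 3*n**4 + 15*n**3 + 30*n**2 + 31*n + 13; subtract s_(2) = 92 ⇒ S(n) = 3*n**4 + 15*n**3 + 30*n**2 + 31*n - 79.

S(n) = 3*n**4 + 15*n**3 + 30*n**2 + 31*n - 79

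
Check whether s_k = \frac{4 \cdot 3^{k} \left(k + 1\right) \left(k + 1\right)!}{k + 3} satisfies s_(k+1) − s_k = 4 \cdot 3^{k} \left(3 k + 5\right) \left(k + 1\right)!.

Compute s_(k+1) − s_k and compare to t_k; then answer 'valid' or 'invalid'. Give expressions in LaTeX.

s_(k+1) = 12*3**k*(k + 2)*factorial(k + 2)/(k + 4)
s_(k+1) − s_k = 4*3**k*(3*k**3 + 20*k**2 + 43*k + 32)*factorial(k + 1)/((k + 3)*(k + 4))
(s_(k+1) − s_k) − t_k = -8*3**k*(3*k**2 + 14*k + 14)*factorial(k + 1)/((k + 3)*(k + 4))

Invalid: residual - \frac{8 \cdot 3^{k} \left(3 k^{2} + 14 k + 14\right) \left(k + 1\right)!}{\left(k + 3\right) \left(k + 4\right)} ≠ 0.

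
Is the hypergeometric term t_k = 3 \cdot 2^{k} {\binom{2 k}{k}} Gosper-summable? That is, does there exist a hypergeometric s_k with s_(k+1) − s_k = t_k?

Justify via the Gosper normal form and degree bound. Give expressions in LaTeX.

The ratio is 4*(2*k + 1)/(k + 1).
Factor: A=8*k + 4; B=k + 1; C=1.
Set up (8*k + 4)·f(k+1) − (k)·f(k) − (1) = 0.
From deg A=1, deg B=1, deg C=0: d=-1.
deg f ≤ -1 is impossible — no certificate.

No — key equation has no polynomial f.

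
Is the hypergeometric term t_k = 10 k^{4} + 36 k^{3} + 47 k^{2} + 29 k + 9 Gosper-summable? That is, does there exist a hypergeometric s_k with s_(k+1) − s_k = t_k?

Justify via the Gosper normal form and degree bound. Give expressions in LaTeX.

Yes. s_k = k \left(2 k^{4} + 4 k^{3} + k^{2} + 2\right).

The ratio is (10*k**4 + 76*k**3 + 215*k**2 + 271*k + 131)/(10*k**4 + 36*k**3 + 47*k**2 + 29*k + 9).
A = 1, B = 1, C = k**4 + 18*k**3/5 + 47*k**2/10 + 29*k/10 + 9/10.
f must satisfy (1)·f(k+1) − (1)·f(k) = k**4 + 18*k**3/5 + 47*k**2/10 + 29*k/10 + 9/10.
deg f ≤ 5 (via 0,0,4).
Solve for f: f(k) = k*(2*k**4 + 4*k**3 + k**2 + 2)/10 (degree 5 ≤ 5).
R(k) = B(k−1)·f(k)/C(k) = k*(2*k**4 + 4*k**3 + k**2 + 2)/(10*k**4 + 36*k**3 + 47*k**2 + 29*k + 9); s_k = R·t_k = k*(2*k**4 + 4*k**3 + k**2 + 2).
Δs = 10*k**4 + 36*k**3 + 47*k**2 + 29*k + 9, as required.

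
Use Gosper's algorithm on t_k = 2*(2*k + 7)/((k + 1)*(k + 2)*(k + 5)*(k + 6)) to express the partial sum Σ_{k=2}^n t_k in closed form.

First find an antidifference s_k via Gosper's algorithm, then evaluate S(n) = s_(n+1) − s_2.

r(k) = (k + 1)*(k + 5)*(2*k + 9)/((k + 3)*(k + 7)*(2*k + 7)) after simplifying.
A = k + 1, B = k + 7, C = k**3 + 21*k**2/2 + 73*k/2 + 42.
Solve (k + 1)·f(k+1) − (k + 6)·f(k) = k**3 + 21*k**2/2 + 73*k/2 + 42.
deg f ≤ 5 (via 1,1,3).
A polynomial solution: f(k) = k*(k + 2)*(k + 3)*(k + 4)*(k + 6)/10.
Certificate R = B(k−1)f/C = k*(k + 2)*(k + 6)**2/(5*(2*k + 7)) gives s_k = 2*k*(k + 6)/(5*(k**2 + 6*k + 5)).
Verify: 2*(2*k + 7)/(k**4 + 14*k**3 + 65*k**2 + 112*k + 60) matches t_k.
s_(n+1) = 2*(n**2 + 8*n + 7)/(5*(n**2 + 8*n + 12)) and s_(2) = 32/105, so S(n) = 2*(n**2 + 8*n - 9)/(21*(n**2 + 8*n + 12)).

S(n) = 2*(n**2 + 8*n - 9)/(21*(n**2 + 8*n + 12))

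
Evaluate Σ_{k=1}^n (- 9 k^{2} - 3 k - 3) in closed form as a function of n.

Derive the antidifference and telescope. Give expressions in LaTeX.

Step 1: r(k) = (k + 3*(k + 1)**2 + 2)/(3*k**2 + k + 1).
Normal form (A,B,C) = (1, 1, k**2 + k/3 + 1/3).
Solve (1)·f(k+1) − (1)·f(k) = k**2 + k/3 + 1/3.
d = 3 from the (0,0,2) case.
Solving with deg f ≤ 3: f(k) = k*(k**2 - k + 1)/3.
Certificate R = B(k−1)f/C = k*(k**2 - k + 1)/(3*k**2 + k + 1) gives s_k = 3*k*(-k**2 + k - 1).
Δs = -9*k**2 - 3*k - 3, as required.
s_(n+1) = -3*n**3 - 6*n**2 - 6*n - 3 and s_(1) = -3, so S(n) = 3*n*(-n**2 - 2*n - 2).

S(n) = 3 n \left(- n^{2} - 2 n - 2\right)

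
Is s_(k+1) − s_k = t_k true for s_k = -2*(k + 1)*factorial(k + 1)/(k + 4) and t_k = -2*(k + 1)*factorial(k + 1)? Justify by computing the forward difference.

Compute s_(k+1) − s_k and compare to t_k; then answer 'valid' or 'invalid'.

Invalid: residual 6*(k**2 + 5*k + 3)*factorial(k + 1)/((k + 4)*(k + 5)) ≠ 0.

s_(k+1) = -2*(k + 2)*factorial(k + 2)/(k + 5)
s_(k+1) − s_k = -2*(k**3 + 7*k**2 + 14*k + 11)*factorial(k + 1)/((k + 4)*(k + 5))
(s_(k+1) − s_k) − t_k = 6*(k**2 + 5*k + 3)*factorial(k + 1)/((k + 4)*(k + 5))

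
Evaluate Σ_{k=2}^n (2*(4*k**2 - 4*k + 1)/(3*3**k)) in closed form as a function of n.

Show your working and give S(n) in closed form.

The ratio is (4*k**2 + 4*k + 1)/(3*(4*k**2 - 4*k + 1)).
Gosper form: A/B · C(k+1)/C(k) with A=1/3, B=1, C=k**2 - k + 1/4.
Solve (1/3)·f(k+1) − (1)·f(k) = k**2 - k + 1/4.
From deg A=0, deg B=0, deg C=2: d=2.
Solve for f: f(k) = -3*(4*k**2 + 3)/8 (degree 2 ≤ 2).
Then R = B(k−1)f/C = -3*(4*k**2 + 3)/(2*(2*k - 1)**2), so s_k = R(k)·t_k = (-4*k**2 - 3)/3**k.
Check: Δs_k = 2*(4*k**2 - 4*k + 1)/(3*3**k). ✓
s_(n+1) = 3**(-n - 1)*(-4*n**2 - 8*n - 7) and s_(2) = -19/9, so S(n) = 3**(-n - 2)*(19*3**n - 12*n**2 - 24*n - 21).

S(n) = 3**(-n - 2)*(19*3**n - 12*n**2 - 24*n - 21)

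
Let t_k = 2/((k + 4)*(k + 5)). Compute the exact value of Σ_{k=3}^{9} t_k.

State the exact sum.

Σ = 1/7

Ratio r(k) = (k + 4)/(k + 6).
Normal form (A,B,C) = (k + 4, k + 6, 1).
Set up (k + 4)·f(k+1) − (k + 5)·f(k) − (1) = 0.
From deg A=1, deg B=1, deg C=0: d=1.
Coefficient equations give f(k) = k/4.
Certificate R = B(k−1)f/C = k*(k + 5)/4 gives s_k = k/(2*(k + 4)).
Δs = 2/(k**2 + 9*k + 20), as required.
Telescoping: Σ = s_(10) − s_(3) = 5/14 − (3/14) = 1/7.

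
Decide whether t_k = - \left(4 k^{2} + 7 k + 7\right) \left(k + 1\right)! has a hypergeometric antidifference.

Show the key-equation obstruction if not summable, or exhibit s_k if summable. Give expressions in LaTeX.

Yes. s_k = - \left(4 k - 1\right) \left(k + 1\right)!.

r(k) = (k + 2)*(7*k + 4*(k + 1)**2 + 14)/(4*k**2 + 7*k + 7) after simplifying.
A = k + 2, B = 1, C = k**2 + 7*k/4 + 7/4.
Set up (k + 2)·f(k+1) − (1)·f(k) − (k**2 + 7*k/4 + 7/4) = 0.
deg f ≤ 1 (via 1,0,2).
Match coefficients ⇒ f(k) = (4*k - 1)/4.
Get s_k = R·t_k = -(4*k - 1)*factorial(k + 1) with R(k) = B(k−1)f(k)/C(k) = (4*k - 1)/(4*k**2 + 7*k + 7).
Check: Δs_k = -(4*k**2 + 7*k + 7)*factorial(k + 1). ✓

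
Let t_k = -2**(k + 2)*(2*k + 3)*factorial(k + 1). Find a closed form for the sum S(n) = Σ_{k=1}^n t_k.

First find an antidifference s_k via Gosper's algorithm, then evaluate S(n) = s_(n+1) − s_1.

S(n) = -8*2**n*factorial(n + 2) + 16

Step 1: r(k) = 2*(k + 2)*(2*k + 5)/(2*k + 3).
Gosper form: A/B · C(k+1)/C(k) with A=2*k + 4, B=1, C=k + 3/2.
Solve (2*k + 4)·f(k+1) − (1)·f(k) = k + 3/2.
d = 0 from the (1,0,1) case.
Match coefficients ⇒ f(k) = 1/2.
Get s_k = R·t_k = -2**(k + 2)*factorial(k + 1) with R(k) = B(k−1)f(k)/C(k) = 1/(2*k + 3).
s_(k+1) − s_k = -2**(k + 2)*(2*k + 3)*factorial(k + 1) = t_k.
Σ_(k=1)^n t_k = s_(n+1) − s_(1) = (-2**(n + 3)*factorial(n + 2)) − (-16), i.e. -8*2**n*factorial(n + 2) + 16.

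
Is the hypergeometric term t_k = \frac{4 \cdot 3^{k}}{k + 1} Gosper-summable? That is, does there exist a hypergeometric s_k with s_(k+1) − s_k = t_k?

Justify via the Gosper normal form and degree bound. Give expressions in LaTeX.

The ratio is 3*(k + 1)/(k + 2).
A = 3*k + 3, B = k + 2, C = 1.
Solve (3*k + 3)·f(k+1) − (k + 1)·f(k) = 1.
deg f ≤ -1 (via 1,1,0).
deg f ≤ -1 is impossible — no certificate.

No — t_k has no hypergeometric antidifference.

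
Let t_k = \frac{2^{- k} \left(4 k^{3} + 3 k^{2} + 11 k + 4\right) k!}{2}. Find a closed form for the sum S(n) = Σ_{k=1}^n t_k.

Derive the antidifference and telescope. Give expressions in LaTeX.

t_(k+1)/t_k = (4*k**4 + 19*k**3 + 44*k**2 + 51*k + 22)/(2*(4*k**3 + 3*k**2 + 11*k + 4)).
Factor: A=k/2 + 1/2; B=1; C=k**3 + 3*k**2/4 + 11*k/4 + 1.
Set up (k/2 + 1/2)·f(k+1) − (1)·f(k) − (k**3 + 3*k**2/4 + 11*k/4 + 1) = 0.
From deg A=1, deg B=0, deg C=3: d=2.
Solving with deg f ≤ 2: f(k) = (4*k**2 - k - 1)/2.
So s_k = (B(k−1)f/C)·t_k = (2*(4*k**2 - k - 1)/(4*k**3 + 3*k**2 + 11*k + 4))·t_k = (4*k**2 - k - 1)*factorial(k)/2**k.
Δs = (4*k**3 + 3*k**2 + 11*k + 4)*factorial(k)/(2*2**k), as required.
Σ_(k=1)^n t_k = s_(n+1) − s_(1) = (2**(-n - 1)*(4*n**2 + 7*n + 2)*factorial(n + 1)) − (1), i.e. 2**(-n - 1)*(-2**(n + 1) + 4*n**3*factorial(n) + 11*n**2*factorial(n) + 9*n*factorial(n) + 2*factorial(n)).

S(n) = 2^{- n - 1} \left(- 2^{n + 1} + 4 n^{3} n! + 11 n^{2} n! + 9 n n! + 2 n!\right)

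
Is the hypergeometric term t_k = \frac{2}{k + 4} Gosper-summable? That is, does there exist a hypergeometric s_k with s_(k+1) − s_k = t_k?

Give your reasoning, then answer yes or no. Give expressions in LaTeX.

No; the coefficient equations for f are inconsistent.

Step 1: r(k) = (k + 4)/(k + 5).
A = k + 4, B = k + 5, C = 1.
Solve (k + 4)·f(k+1) − (k + 4)·f(k) = 1.
deg f ≤ 0 (via 1,1,0).
Generic f = c0 gives residual -1; -1 = 0 cannot hold, so t_k is not Gosper-summable.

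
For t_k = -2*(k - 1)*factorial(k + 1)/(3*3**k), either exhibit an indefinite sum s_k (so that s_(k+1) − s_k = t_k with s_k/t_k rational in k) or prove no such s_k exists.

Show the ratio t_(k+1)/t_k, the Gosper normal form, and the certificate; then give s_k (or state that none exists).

s_k = -2*factorial(k + 1)/3**k

Ratio r(k) = k*(k + 2)/(3*(k - 1)).
So A=k/3 + 2/3 and B=1, with C=k - 1.
Need (k/3 + 2/3)·f(k+1) − (1)·f(k) = k - 1.
Degrees (1,0,1) ⇒ d ≤ 0.
Solve for f: f(k) = 3 (degree 0 ≤ 0).
Then R = B(k−1)f/C = 3/(k - 1), so s_k = R(k)·t_k = -2*factorial(k + 1)/3**k.
Verify: -2*(k - 1)*factorial(k + 1)/(3*3**k) matches t_k.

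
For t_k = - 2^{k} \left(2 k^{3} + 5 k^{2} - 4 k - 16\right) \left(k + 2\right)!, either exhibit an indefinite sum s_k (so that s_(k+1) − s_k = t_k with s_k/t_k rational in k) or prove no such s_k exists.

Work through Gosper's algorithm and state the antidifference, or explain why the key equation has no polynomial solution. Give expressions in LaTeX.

r(k) = 2*(2*k**4 + 17*k**3 + 45*k**2 + 23*k - 39)/(2*k**3 + 5*k**2 - 4*k - 16) after simplifying.
Normal form (A,B,C) = (2*k + 6, 1, k**3 + 5*k**2/2 - 2*k - 8).
Need (2*k + 6)·f(k+1) − (1)·f(k) = k**3 + 5*k**2/2 - 2*k - 8.
Bound: deg f ≤ 2.
Coefficient equations give f(k) = (k**2 - 2*k - 2)/2.
Get s_k = R·t_k = 2**k*(-k**2 + 2*k + 2)*factorial(k + 2) with R(k) = B(k−1)f(k)/C(k) = (k**2 - 2*k - 2)/(2*k**3 + 5*k**2 - 4*k - 16).
s_(k+1) − s_k = -2**k*(2*k**3 + 5*k**2 - 4*k - 16)*factorial(k + 2) = t_k.

s_k = 2^{k} \left(- k^{2} + 2 k + 2\right) \left(k + 2\right)!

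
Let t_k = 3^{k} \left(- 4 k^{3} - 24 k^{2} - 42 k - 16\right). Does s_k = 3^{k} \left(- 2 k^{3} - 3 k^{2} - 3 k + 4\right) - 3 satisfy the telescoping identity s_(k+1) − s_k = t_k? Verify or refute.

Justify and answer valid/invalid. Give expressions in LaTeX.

s_(k+1) = 3*3**k*(-3*k - 2*(k + 1)**3 - 3*(k + 1)**2 + 1) - 3
s_(k+1) − s_k = 3**k*(-4*k**3 - 24*k**2 - 42*k - 16)
(s_(k+1) − s_k) − t_k = 0

valid; difference matches t_k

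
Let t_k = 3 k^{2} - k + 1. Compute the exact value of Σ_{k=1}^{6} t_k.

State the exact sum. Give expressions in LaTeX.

Σ = 258

Compute t_(k+1)/t_k: get (-k + 3*(k + 1)**2)/(3*k**2 - k + 1).
So A=1 and B=1, with C=k**2 - k/3 + 1/3.
Need (1)·f(k+1) − (1)·f(k) = k**2 - k/3 + 1/3.
Bound: deg f ≤ 3.
Solve for f: f(k) = k*(k**2 - 2*k + 2)/3 (degree 3 ≤ 3).
Then R = B(k−1)f/C = k*(k**2 - 2*k + 2)/(3*k**2 - k + 1), so s_k = R(k)·t_k = k*(k**2 - 2*k + 2).
Verify: 3*k**2 - k + 1 matches t_k.
Evaluate s at k=7 and k=1: 259 and 1; difference 258.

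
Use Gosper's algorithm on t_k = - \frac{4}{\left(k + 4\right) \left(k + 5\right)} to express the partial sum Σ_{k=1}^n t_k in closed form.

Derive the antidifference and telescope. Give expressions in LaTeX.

S(n) = - \frac{4 n}{5 n + 25}

Ratio r(k) = (k + 4)/(k + 6).
Take A(k)=k + 4, B(k)=k + 6, C(k)=1.
Set up (k + 4)·f(k+1) − (k + 5)·f(k) − (1) = 0.
deg f ≤ 1 (via 1,1,0).
Solving with deg f ≤ 1: f(k) = k/4.
Get s_k = R·t_k = -k/(k + 4) with R(k) = B(k−1)f(k)/C(k) = k*(k + 5)/4.
Δs = -4/(k**2 + 9*k + 20), as required.
s_(n+1) = (-n - 1)/(n + 5) and s_(1) = -1/5, so S(n) = -4*n/(5*n + 25).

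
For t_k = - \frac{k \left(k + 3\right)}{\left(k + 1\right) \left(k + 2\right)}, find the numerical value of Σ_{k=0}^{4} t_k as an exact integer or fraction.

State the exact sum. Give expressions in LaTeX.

The ratio is (k + 1)**2*(k + 4)/(k*(k + 3)**2).
So A=k + 1 and B=k + 3, with C=k**2 + 3*k.
Set up (k + 1)·f(k+1) − (k + 2)·f(k) − (k**2 + 3*k) = 0.
Bound: deg f ≤ 2.
Solve for f: f(k) = k*(k - 1) (degree 2 ≤ 2).
Certificate R = B(k−1)f/C = (k - 1)*(k + 2)/(k + 3) gives s_k = k*(1 - k)/(k + 1).
Check: Δs_k = k*(-k - 3)/(k**2 + 3*k + 2). ✓
Telescoping: Σ = s_(5) − s_(0) = -10/3 − (0) = -10/3.

Σ = -10/3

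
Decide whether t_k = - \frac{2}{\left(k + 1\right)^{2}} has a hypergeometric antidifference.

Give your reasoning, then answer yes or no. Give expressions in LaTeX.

r(k) = (k + 1)**2/(k + 2)**2 after simplifying.
Factor: A=k**2 + 2*k + 1; B=k**2 + 4*k + 4; C=1.
Set up (k**2 + 2*k + 1)·f(k+1) − (k**2 + 2*k + 1)·f(k) − (1) = 0.
From deg A=2, deg B=2, deg C=0: d=0.
f = c0 ⇒ A·f(k+1) − B(k−1)·f(k) − C = -1. The system {-1 = 0} is inconsistent; no antidifference.

No — key equation has no polynomial f.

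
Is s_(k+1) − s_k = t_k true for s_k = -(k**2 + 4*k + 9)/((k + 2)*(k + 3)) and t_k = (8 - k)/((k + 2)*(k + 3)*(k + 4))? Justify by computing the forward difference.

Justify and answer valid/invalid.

valid (s_(k+1) − s_k reduces to t_k)

s_(k+1) = (-4*k - (k + 1)**2 - 13)/((k + 3)*(k + 4))
s_(k+1) − s_k = (8 - k)/(k**3 + 9*k**2 + 26*k + 24)
(s_(k+1) − s_k) − t_k = 0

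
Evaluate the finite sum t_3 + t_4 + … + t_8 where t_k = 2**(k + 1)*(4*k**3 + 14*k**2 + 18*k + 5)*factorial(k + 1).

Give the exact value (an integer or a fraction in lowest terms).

Ratio r(k) = 2*(4*k**4 + 34*k**3 + 110*k**2 + 157*k + 82)/(4*k**3 + 14*k**2 + 18*k + 5).
A = 2*k + 4, B = 1, C = k**3 + 7*k**2/2 + 9*k/2 + 5/4.
f must satisfy (2*k + 4)·f(k+1) − (1)·f(k) = k**3 + 7*k**2/2 + 9*k/2 + 5/4.
deg f ≤ 2 (via 1,0,3).
A polynomial solution: f(k) = (2*k**2 - 1)/4.
Then R = B(k−1)f/C = (2*k**2 - 1)/(4*k**3 + 14*k**2 + 18*k + 5), so s_k = R(k)·t_k = 2**(k + 1)*(2*k**2 - 1)*factorial(k + 1).
Δs = 2**(k + 1)*(4*k**3 + 14*k**2 + 18*k + 5)*factorial(k + 1), as required.
Σ_(k=3)^(8) t_k = s_(9) − s_(3) = 598258483200 − (6528) = 598258476672.

Σ = 598258476672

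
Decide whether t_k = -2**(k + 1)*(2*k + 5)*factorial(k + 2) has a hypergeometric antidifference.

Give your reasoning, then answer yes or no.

Yes. s_k = -2**(k + 1)*factorial(k + 2).

t_(k+1)/t_k = 2*(k + 3)*(2*k + 7)/(2*k + 5).
Factor: A=2*k + 6; B=1; C=k + 5/2.
Solve (2*k + 6)·f(k+1) − (1)·f(k) = k + 5/2.
deg f ≤ 0 (via 1,0,1).
Solve for f: f(k) = 1/2 (degree 0 ≤ 0).
Then R = B(k−1)f/C = 1/(2*k + 5), so s_k = R(k)·t_k = -2**(k + 1)*factorial(k + 2).
Check: Δs_k = -2**(k + 1)*(2*k + 5)*factorial(k + 2). ✓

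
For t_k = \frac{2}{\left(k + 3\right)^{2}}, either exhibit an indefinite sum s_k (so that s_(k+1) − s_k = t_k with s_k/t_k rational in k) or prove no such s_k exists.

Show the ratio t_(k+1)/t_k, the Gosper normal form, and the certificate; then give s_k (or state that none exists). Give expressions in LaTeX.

none — t_k is not Gosper-summable

Ratio r(k) = (k + 3)**2/(k + 4)**2.
A = k**2 + 6*k + 9, B = k**2 + 8*k + 16, C = 1.
Solve (k**2 + 6*k + 9)·f(k+1) − (k**2 + 6*k + 9)·f(k) = 1.
Degrees (2,2,0) ⇒ d ≤ 0.
Generic f = c0 gives residual -1; -1 = 0 cannot hold, so t_k is not Gosper-summable.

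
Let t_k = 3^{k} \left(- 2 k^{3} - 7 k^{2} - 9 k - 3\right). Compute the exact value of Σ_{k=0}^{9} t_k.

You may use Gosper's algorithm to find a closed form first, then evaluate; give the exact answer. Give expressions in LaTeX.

The ratio is 3*(2*k**3 + 13*k**2 + 29*k + 21)/(2*k**3 + 7*k**2 + 9*k + 3).
So A=3 and B=1, with C=k**3 + 7*k**2/2 + 9*k/2 + 3/2.
f must satisfy (3)·f(k+1) − (1)·f(k) = k**3 + 7*k**2/2 + 9*k/2 + 3/2.
From deg A=0, deg B=0, deg C=3: d=3.
Solve for f: f(k) = (k - 1)*(k**2 + 3)/2 (degree 3 ≤ 3).
R(k) = B(k−1)·f(k)/C(k) = (k - 1)*(k**2 + 3)/((2*k + 1)*(k**2 + 3*k + 3)); s_k = R·t_k = 3**k*(-k**3 + k**2 - 3*k + 3).
Verify: 3**k*(-2*k**3 - 7*k**2 - 9*k - 3) matches t_k.
Sum = s_(10) − s_(0); s_(10) = -54738423, s_(0) = 3 ⇒ -54738426.

Σ = -54738426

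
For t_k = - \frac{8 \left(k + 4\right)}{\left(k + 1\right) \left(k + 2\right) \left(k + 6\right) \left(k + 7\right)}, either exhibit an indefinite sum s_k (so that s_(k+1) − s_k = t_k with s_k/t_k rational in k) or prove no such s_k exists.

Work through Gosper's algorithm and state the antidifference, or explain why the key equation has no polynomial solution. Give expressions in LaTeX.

s_k = \frac{2 k \left(- k - 7\right)}{3 \left(k^{2} + 7 k + 6\right)}

r(k) = (k + 1)*(k + 5)*(k + 6)/((k + 3)*(k + 4)*(k + 8)) after simplifying.
Factor: A=k + 1; B=k + 8; C=k**4 + 16*k**3 + 95*k**2 + 248*k + 240.
f must satisfy (k + 1)·f(k+1) − (k + 7)·f(k) = k**4 + 16*k**3 + 95*k**2 + 248*k + 240.
Degrees (1,1,4) ⇒ d ≤ 6.
Coefficient equations give f(k) = k*(k + 2)*(k + 3)*(k + 4)*(k + 5)*(k + 7)/12.
R(k) = B(k−1)·f(k)/C(k) = k*(k + 2)*(k + 7)**2/(12*(k + 4)); s_k = R·t_k = 2*k*(-k - 7)/(3*(k**2 + 7*k + 6)).
s_(k+1) − s_k = 8*(-k - 4)/(k**4 + 16*k**3 + 83*k**2 + 152*k + 84) = t_k.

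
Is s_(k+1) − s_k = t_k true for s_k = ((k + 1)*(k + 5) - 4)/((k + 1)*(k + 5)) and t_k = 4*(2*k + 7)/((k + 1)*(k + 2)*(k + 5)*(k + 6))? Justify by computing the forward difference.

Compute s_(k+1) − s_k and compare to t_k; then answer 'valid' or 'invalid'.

s_(k+1) = ((k + 2)*(k + 6) - 4)/((k + 2)*(k + 6))
s_(k+1) − s_k = 4*(2*k + 7)/(k**4 + 14*k**3 + 65*k**2 + 112*k + 60)
(s_(k+1) − s_k) − t_k = 0

Valid: the claim telescopes to t_k.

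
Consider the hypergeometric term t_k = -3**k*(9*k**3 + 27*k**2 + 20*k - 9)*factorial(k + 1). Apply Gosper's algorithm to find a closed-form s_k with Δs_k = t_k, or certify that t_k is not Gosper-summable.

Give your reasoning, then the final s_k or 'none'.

s_k = 3**k*(-3*k**2 + 2*k + 3)*factorial(k + 1)

Step 1: r(k) = 3*(9*k**4 + 72*k**3 + 209*k**2 + 249*k + 94)/(9*k**3 + 27*k**2 + 20*k - 9).
Gosper form: A/B · C(k+1)/C(k) with A=3*k + 6, B=1, C=k**3 + 3*k**2 + 20*k/9 - 1.
Set up (3*k + 6)·f(k+1) − (1)·f(k) − (k**3 + 3*k**2 + 20*k/9 - 1) = 0.
d = 2 from the (1,0,3) case.
Coefficient equations give f(k) = (3*k**2 - 2*k - 3)/9.
Then R = B(k−1)f/C = (3*k**2 - 2*k - 3)/(9*k**3 + 27*k**2 + 20*k - 9), so s_k = R(k)·t_k = 3**k*(-3*k**2 + 2*k + 3)*factorial(k + 1).
Verify: -3**k*(9*k**3 + 27*k**2 + 20*k - 9)*factorial(k + 1) matches t_k.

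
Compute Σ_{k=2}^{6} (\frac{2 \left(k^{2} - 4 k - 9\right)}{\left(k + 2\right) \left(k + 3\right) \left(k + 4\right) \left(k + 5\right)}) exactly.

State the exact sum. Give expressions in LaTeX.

Σ = -103/1980

Ratio r(k) = (k**3 - 16*k - 24)/(k**3 + 2*k**2 - 33*k - 54).
Take A(k)=k + 2, B(k)=k + 6, C(k)=k**2 - 4*k - 9.
Need (k + 2)·f(k+1) − (k + 5)·f(k) = k**2 - 4*k - 9.
From deg A=1, deg B=1, deg C=2: d=3.
Solving with deg f ≤ 3: f(k) = -k*(k**2 + 21*k + 32)/12.
Certificate R = B(k−1)f/C = -k*(k + 5)*(k**2 + 21*k + 32)/(12*(k**2 - 4*k - 9)) gives s_k = k*(-k**2 - 21*k - 32)/(6*(k + 2)*(k + 3)*(k + 4)).
Δs = 2*(k**2 - 4*k - 9)/(k**4 + 14*k**3 + 71*k**2 + 154*k + 120), as required.
Telescoping: Σ = s_(7) − s_(2) = -133/495 − (-13/60) = -103/1980.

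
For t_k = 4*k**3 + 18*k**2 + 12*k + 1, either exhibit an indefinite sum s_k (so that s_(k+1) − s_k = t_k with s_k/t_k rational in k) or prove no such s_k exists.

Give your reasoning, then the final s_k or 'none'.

Compute t_(k+1)/t_k: get (4*k**3 + 30*k**2 + 60*k + 35)/(4*k**3 + 18*k**2 + 12*k + 1).
Take A(k)=1, B(k)=1, C(k)=k**3 + 9*k**2/2 + 3*k + 1/4.
Need (1)·f(k+1) − (1)·f(k) = k**3 + 9*k**2/2 + 3*k + 1/4.
Bound: deg f ≤ 4.
Solving with deg f ≤ 4: f(k) = k*(k**3 + 4*k**2 - 2*k - 2)/4.
Then R = B(k−1)f/C = k*(k**3 + 4*k**2 - 2*k - 2)/(4*k**3 + 18*k**2 + 12*k + 1), so s_k = R(k)·t_k = k*(k**3 + 4*k**2 - 2*k - 2).
Δs = 4*k**3 + 18*k**2 + 12*k + 1, as required.

s_k = k*(k**3 + 4*k**2 - 2*k - 2)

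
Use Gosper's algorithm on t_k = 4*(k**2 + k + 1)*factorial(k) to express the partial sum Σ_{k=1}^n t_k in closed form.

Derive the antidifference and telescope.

S(n) = 4*n**2*factorial(n) + 8*n*factorial(n) + 4*factorial(n) - 4

Ratio r(k) = (k + 1)*(k + (k + 1)**2 + 2)/(k**2 + k + 1).
Gosper form: A/B · C(k+1)/C(k) with A=k + 1, B=1, C=k**2 + k + 1.
Solve (k + 1)·f(k+1) − (1)·f(k) = k**2 + k + 1.
From deg A=1, deg B=0, deg C=2: d=1.
Solve for f: f(k) = k (degree 1 ≤ 1).
Certificate R = B(k−1)f/C = k/(k**2 + k + 1) gives s_k = 4*k*factorial(k).
Check: Δs_k = 4*(k**2 + k + 1)*factorial(k). ✓
Σ_(k=1)^n t_k = s_(n+1) − s_(1) = (4*(n + 1)*factorial(n + 1)) − (4), i.e. 4*n**2*factorial(n) + 8*n*factorial(n) + 4*factorial(n) - 4.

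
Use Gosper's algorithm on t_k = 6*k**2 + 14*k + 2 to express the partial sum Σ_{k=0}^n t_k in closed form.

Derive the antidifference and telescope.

S(n) = 2*n**3 + 10*n**2 + 10*n + 2

t_(k+1)/t_k = (3*k**2 + 13*k + 11)/(3*k**2 + 7*k + 1).
So A=1 and B=1, with C=k**2 + 7*k/3 + 1/3.
f must satisfy (1)·f(k+1) − (1)·f(k) = k**2 + 7*k/3 + 1/3.
Degrees (0,0,2) ⇒ d ≤ 3.
Solving with deg f ≤ 3: f(k) = k*(k**2 + 2*k - 2)/3.
So s_k = (B(k−1)f/C)·t_k = (k*(k**2 + 2*k - 2)/(3*k**2 + 7*k + 1))·t_k = 2*k*(k**2 + 2*k - 2).
Verify: 6*k**2 + 14*k + 2 matches t_k.
s_(n+1) = 2*n**3 + 10*n**2 + 10*n + 2 and s_(0) = 0, so S(n) = 2*n**3 + 10*n**2 + 10*n + 2.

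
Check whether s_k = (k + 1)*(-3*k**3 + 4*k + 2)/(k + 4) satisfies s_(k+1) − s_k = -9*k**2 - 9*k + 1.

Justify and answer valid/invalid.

Invalid: residual 3*(6*k**3 + 45*k**2 + 39*k - 2)/(k**2 + 9*k + 20) ≠ 0.

s_(k+1) = (k + 2)*(4*k - 3*(k + 1)**3 + 6)/(k + 5)
s_(k+1) − s_k = (-9*k**4 - 72*k**3 - 125*k**2 - 54*k + 14)/(k**2 + 9*k + 20)
(s_(k+1) − s_k) − t_k = 3*(6*k**3 + 45*k**2 + 39*k - 2)/(k**2 + 9*k + 20)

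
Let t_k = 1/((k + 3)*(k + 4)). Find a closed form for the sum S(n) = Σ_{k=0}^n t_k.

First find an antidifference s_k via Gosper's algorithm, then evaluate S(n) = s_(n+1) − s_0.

S(n) = (n + 1)/(3*(n + 4))

Step 1: r(k) = (k + 3)/(k + 5).
Gosper form: A/B · C(k+1)/C(k) with A=k + 3, B=k + 5, C=1.
Set up (k + 3)·f(k+1) − (k + 4)·f(k) − (1) = 0.
d = 1 from the (1,1,0) case.
Match coefficients ⇒ f(k) = k/3.
So s_k = (B(k−1)f/C)·t_k = (k*(k + 4)/3)·t_k = k/(3*(k + 3)).
Check: Δs_k = 1/(k**2 + 7*k + 12). ✓
Σ_(k=0)^n t_k = s_(n+1) − s_(0) = ((n + 1)/(3*(n + 4))) − (0), i.e. (n + 1)/(3*(n + 4)).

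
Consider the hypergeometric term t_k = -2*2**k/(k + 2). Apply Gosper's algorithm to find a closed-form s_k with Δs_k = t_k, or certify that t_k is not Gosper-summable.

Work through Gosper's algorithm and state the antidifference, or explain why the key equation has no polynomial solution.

t_(k+1)/t_k = 2*(k + 2)/(k + 3).
Take A(k)=2*k + 4, B(k)=k + 3, C(k)=1.
f must satisfy (2*k + 4)·f(k+1) − (k + 2)·f(k) = 1.
Bound: deg f ≤ -1.
Bound -1 < 0, so the key equation has no polynomial solution.

none — t_k is not Gosper-summable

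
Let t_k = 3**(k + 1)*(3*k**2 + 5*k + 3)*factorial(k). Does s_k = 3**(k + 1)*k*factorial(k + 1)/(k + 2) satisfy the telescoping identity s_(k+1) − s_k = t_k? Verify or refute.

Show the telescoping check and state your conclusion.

Invalid: residual -3**(k + 1)*(3*k**3 + 11*k**2 + 12*k + 6)*factorial(k)/((k + 2)*(k + 3)) ≠ 0.

s_(k+1) = 3**(k + 2)*(k + 1)*factorial(k + 2)/(k + 3)
s_(k+1) − s_k = 3**(k + 1)*(3*k**3 + 14*k**2 + 21*k + 12)*factorial(k + 1)/((k + 2)*(k + 3))
(s_(k+1) − s_k) − t_k = -3**(k + 1)*(3*k**3 + 11*k**2 + 12*k + 6)*factorial(k)/((k + 2)*(k + 3))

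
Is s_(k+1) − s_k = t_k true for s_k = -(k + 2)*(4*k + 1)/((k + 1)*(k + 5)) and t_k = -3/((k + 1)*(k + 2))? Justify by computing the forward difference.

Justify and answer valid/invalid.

s_(k+1) = -(k + 3)*(4*k + 5)/((k + 2)*(k + 6))
s_(k+1) − s_k = 3*(-5*k**2 - 17*k - 17)/(k**4 + 14*k**3 + 65*k**2 + 112*k + 60)
(s_(k+1) − s_k) − t_k = 3*(-4*k**2 - 6*k + 13)/(k**4 + 14*k**3 + 65*k**2 + 112*k + 60)

Invalid: residual 3*(-4*k**2 - 6*k + 13)/(k**4 + 14*k**3 + 65*k**2 + 112*k + 60) ≠ 0.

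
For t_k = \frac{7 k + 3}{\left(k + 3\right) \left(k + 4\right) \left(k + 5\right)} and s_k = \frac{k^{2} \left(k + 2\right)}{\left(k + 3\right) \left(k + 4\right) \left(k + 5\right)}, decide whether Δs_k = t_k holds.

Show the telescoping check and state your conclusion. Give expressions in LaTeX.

s_(k+1) = (k + 1)**2*(k + 3)/((k + 4)*(k + 5)*(k + 6))
s_(k+1) − s_k = (10*k**2 + 24*k + 9)/(k**4 + 18*k**3 + 119*k**2 + 342*k + 360)
(s_(k+1) − s_k) − t_k = 3*(k**2 - 7*k - 3)/(k**4 + 18*k**3 + 119*k**2 + 342*k + 360)

Invalid: residual \frac{3 \left(k^{2} - 7 k - 3\right)}{k^{4} + 18 k^{3} + 119 k^{2} + 342 k + 360} ≠ 0.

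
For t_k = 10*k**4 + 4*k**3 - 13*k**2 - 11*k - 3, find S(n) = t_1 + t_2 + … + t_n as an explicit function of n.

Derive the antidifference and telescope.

S(n) = n*(2*n**4 + 6*n**3 + n**2 - 11*n - 11)

r(k) = (10*k**4 + 44*k**3 + 59*k**2 + 15*k - 13)/(10*k**4 + 4*k**3 - 13*k**2 - 11*k - 3) after simplifying.
Gosper form: A/B · C(k+1)/C(k) with A=1, B=1, C=k**4 + 2*k**3/5 - 13*k**2/10 - 11*k/10 - 3/10.
f must satisfy (1)·f(k+1) − (1)·f(k) = k**4 + 2*k**3/5 - 13*k**2/10 - 11*k/10 - 3/10.
Bound: deg f ≤ 5.
A polynomial solution: f(k) = k**2*(2*k**3 - 4*k**2 - 3*k + 2)/10.
R(k) = B(k−1)·f(k)/C(k) = k**2*(2*k**3 - 4*k**2 - 3*k + 2)/(10*k**4 + 4*k**3 - 13*k**2 - 11*k - 3); s_k = R·t_k = k**2*(2*k**3 - 4*k**2 - 3*k + 2).
Verify: 10*k**4 + 4*k**3 - 13*k**2 - 11*k - 3 matches t_k.
Telescope: S(n) = s_(n+1) − s_(1) = 2*n**5 + 6*n**4 + n**3 - 11*n**2 - 11*n - 3 − (-3) = n*(2*n**4 + 6*n**3 + n**2 - 11*n - 11).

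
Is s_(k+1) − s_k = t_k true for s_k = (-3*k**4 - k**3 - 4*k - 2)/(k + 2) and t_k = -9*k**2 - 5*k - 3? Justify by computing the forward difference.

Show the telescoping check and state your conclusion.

Invalid: residual (6*k**3 + 25*k**2 + 11*k + 4)/(k**2 + 5*k + 6) ≠ 0.

s_(k+1) = (-4*k - 3*(k + 1)**4 - (k + 1)**3 - 6)/(k + 3)
s_(k+1) − s_k = (-9*k**4 - 44*k**3 - 57*k**2 - 34*k - 14)/(k**2 + 5*k + 6)
(s_(k+1) − s_k) − t_k = (6*k**3 + 25*k**2 + 11*k + 4)/(k**2 + 5*k + 6)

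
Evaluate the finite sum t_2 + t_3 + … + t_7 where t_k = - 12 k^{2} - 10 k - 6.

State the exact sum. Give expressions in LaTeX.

Σ = -1974

Step 1: r(k) = (6*k**2 + 17*k + 14)/(6*k**2 + 5*k + 3).
Factor: A=1; B=1; C=k**2 + 5*k/6 + 1/2.
Key eq: (1)·f(k+1) = (1)·f(k) + (k**2 + 5*k/6 + 1/2).
deg f ≤ 3 (via 0,0,2).
Solve for f: f(k) = k*(4*k**2 - k + 3)/12 (degree 3 ≤ 3).
Certificate R = B(k−1)f/C = k*(4*k**2 - k + 3)/(2*(6*k**2 + 5*k + 3)) gives s_k = k*(-4*k**2 + k - 3).
Check: Δs_k = -12*k**2 - 10*k - 6. ✓
Sum = s_(8) − s_(2); s_(8) = -2008, s_(2) = -34 ⇒ -1974.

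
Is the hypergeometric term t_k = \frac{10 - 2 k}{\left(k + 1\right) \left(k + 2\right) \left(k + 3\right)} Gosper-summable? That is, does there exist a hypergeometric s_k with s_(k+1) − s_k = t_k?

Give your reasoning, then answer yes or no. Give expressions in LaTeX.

Yes. s_k = \frac{2 k \left(k + 4\right)}{\left(k + 1\right) \left(k + 2\right)}.

Ratio r(k) = (k - 4)*(k + 1)/((k - 5)*(k + 4)).
Factor: A=k + 1; B=k + 4; C=k - 5.
Set up (k + 1)·f(k+1) − (k + 3)·f(k) − (k - 5) = 0.
deg f ≤ 2 (via 1,1,1).
Solving with deg f ≤ 2: f(k) = -k*(k + 4).
Then R = B(k−1)f/C = -k*(k + 3)*(k + 4)/(k - 5), so s_k = R(k)·t_k = 2*k*(k + 4)/((k + 1)*(k + 2)).
Verify: 2*(5 - k)/(k**3 + 6*k**2 + 11*k + 6) matches t_k.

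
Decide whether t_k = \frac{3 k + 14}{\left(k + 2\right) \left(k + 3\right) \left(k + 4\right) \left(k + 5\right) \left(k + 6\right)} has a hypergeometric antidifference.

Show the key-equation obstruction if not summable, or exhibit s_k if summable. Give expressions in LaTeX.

t_(k+1)/t_k = (k + 2)*(3*k + 17)/((k + 7)*(3*k + 14)).
Gosper form: A/B · C(k+1)/C(k) with A=k + 2, B=k + 7, C=k + 14/3.
Key eq: (k + 2)·f(k+1) = (k + 6)·f(k) + (k + 14/3).
d = 4 from the (1,1,1) case.
Match coefficients ⇒ f(k) = k*(k + 4)*(k**2 + 10*k + 31)/90.
Certificate R = B(k−1)f/C = k*(k + 4)*(k + 6)*(k**2 + 10*k + 31)/(30*(3*k + 14)) gives s_k = k*(k**2 + 10*k + 31)/(30*(k**3 + 10*k**2 + 31*k + 30)).
s_(k+1) − s_k = (3*k + 14)/(k**5 + 20*k**4 + 155*k**3 + 580*k**2 + 1044*k + 720) = t_k.

Yes. s_k = \frac{k \left(k^{2} + 10 k + 31\right)}{30 \left(k^{3} + 10 k^{2} + 31 k + 30\right)}.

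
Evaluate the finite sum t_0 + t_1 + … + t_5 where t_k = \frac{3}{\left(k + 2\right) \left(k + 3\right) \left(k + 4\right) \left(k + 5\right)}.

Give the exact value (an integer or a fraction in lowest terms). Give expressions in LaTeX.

Compute t_(k+1)/t_k: get (k + 2)/(k + 6).
Factor: A=k + 2; B=k + 6; C=1.
Need (k + 2)·f(k+1) − (k + 5)·f(k) = 1.
deg f ≤ 3 (via 1,1,0).
Coefficient equations give f(k) = k*(k**2 + 9*k + 26)/72.
R(k) = B(k−1)·f(k)/C(k) = k*(k + 5)*(k**2 + 9*k + 26)/72; s_k = R·t_k = k*(k**2 + 9*k + 26)/(24*(k + 2)*(k + 3)*(k + 4)).
Check: Δs_k = 3/(k**4 + 14*k**3 + 71*k**2 + 154*k + 120). ✓
Σ_(k=0)^(5) t_k = s_(6) − s_(0) = 29/720 − (0) = 29/720.

Σ = 29/720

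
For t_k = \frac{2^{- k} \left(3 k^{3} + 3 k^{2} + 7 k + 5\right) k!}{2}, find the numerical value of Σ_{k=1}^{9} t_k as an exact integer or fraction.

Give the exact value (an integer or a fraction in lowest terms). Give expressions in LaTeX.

Σ = 1056037

The ratio is (3*k**4 + 15*k**3 + 34*k**2 + 40*k + 18)/(2*(3*k**3 + 3*k**2 + 7*k + 5)).
Factor: A=k/2 + 1/2; B=1; C=k**3 + k**2 + 7*k/3 + 5/3.
Set up (k/2 + 1/2)·f(k+1) − (1)·f(k) − (k**3 + k**2 + 7*k/3 + 5/3) = 0.
Degrees (1,0,3) ⇒ d ≤ 2.
Solving with deg f ≤ 2: f(k) = 2*(3*k**2 - 2)/3.
So s_k = (B(k−1)f/C)·t_k = (2*(3*k**2 - 2)/(3*k**3 + 3*k**2 + 7*k + 5))·t_k = (3*k**2 - 2)*factorial(k)/2**k.
Check: Δs_k = (3*k**3 + 3*k**2 + 7*k + 5)*factorial(k)/(2*2**k). ✓
Sum = s_(10) − s_(1); s_(10) = 2112075/2, s_(1) = 1/2 ⇒ 1056037.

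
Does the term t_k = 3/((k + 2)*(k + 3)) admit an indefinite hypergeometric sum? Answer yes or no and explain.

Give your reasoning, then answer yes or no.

Yes. s_k = 3*k/(2*(k + 2)).

r(k) = (k + 2)/(k + 4) after simplifying.
Gosper form: A/B · C(k+1)/C(k) with A=k + 2, B=k + 4, C=1.
Need (k + 2)·f(k+1) − (k + 3)·f(k) = 1.
d = 1 from the (1,1,0) case.
A polynomial solution: f(k) = k/2.
Certificate R = B(k−1)f/C = k*(k + 3)/2 gives s_k = 3*k/(2*(k + 2)).
s_(k+1) − s_k = 3/(k**2 + 5*k + 6) = t_k.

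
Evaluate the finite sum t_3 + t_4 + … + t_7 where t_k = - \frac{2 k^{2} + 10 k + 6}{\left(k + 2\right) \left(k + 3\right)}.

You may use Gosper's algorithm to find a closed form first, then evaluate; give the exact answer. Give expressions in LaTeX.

Step 1: r(k) = (k + 2)*(5*k + (k + 1)**2 + 8)/((k + 4)*(k**2 + 5*k + 3)).
Factor: A=k + 2; B=k + 4; C=k**2 + 5*k + 3.
Solve (k + 2)·f(k+1) − (k + 3)·f(k) = k**2 + 5*k + 3.
From deg A=1, deg B=1, deg C=2: d=2.
Solve for f: f(k) = k*(2*k + 1)/2 (degree 2 ≤ 2).
Get s_k = R·t_k = -k*(2*k + 1)/(k + 2) with R(k) = B(k−1)f(k)/C(k) = k*(k + 3)*(2*k + 1)/(2*(k**2 + 5*k + 3)).
Δs = 2*(-k**2 - 5*k - 3)/(k**2 + 5*k + 6), as required.
Evaluate s at k=8 and k=3: -68/5 and -21/5; difference -47/5.

Σ = -47/5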